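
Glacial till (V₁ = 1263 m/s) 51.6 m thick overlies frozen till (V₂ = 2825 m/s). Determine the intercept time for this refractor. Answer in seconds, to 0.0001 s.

0.0731 s

θ_c = arcsin(V₁/V₂) = arcsin(1263/2825) = 26.56°; cos θ_c = 0.8945.
tᵢ = 2h·cos θ_c / V₁ = 2·51.6·0.8945 / 1263 = 0.07309 s.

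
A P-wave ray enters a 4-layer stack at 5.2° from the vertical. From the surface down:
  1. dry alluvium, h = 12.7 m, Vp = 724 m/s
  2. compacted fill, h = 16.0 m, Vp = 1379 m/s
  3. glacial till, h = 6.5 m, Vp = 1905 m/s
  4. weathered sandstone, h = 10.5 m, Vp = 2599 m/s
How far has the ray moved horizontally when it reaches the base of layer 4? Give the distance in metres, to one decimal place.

9.2 m

p = sin θ₁/V₁ = sin 5.2°/724 = 1.2518e-04 s/m is conserved through the stack.
Layer 1: θ = 5.20°; offset = 12.7·tan 5.20° = 1.156 m.
Layer 2: sin θ = p·1379 = 0.1726 → θ = 9.94°; offset = 16.0·tan 9.94° = 2.804 m.
Layer 3: sin θ = p·1905 = 0.2385 → θ = 13.80°; offset = 6.5·tan 13.80° = 1.596 m.
Layer 4: sin θ = p·2599 = 0.3254 → θ = 18.99°; offset = 10.5·tan 18.99° = 3.613 m.
Total horizontal offset = 9.169 m.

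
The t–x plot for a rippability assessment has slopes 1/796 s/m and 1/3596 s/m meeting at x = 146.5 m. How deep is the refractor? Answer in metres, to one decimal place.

h = (x_cross/2)·√((V₂−V₁)/(V₂+V₁)).
(V₂−V₁)/(V₂+V₁) = (3596−796)/(3596+796) = 0.6375; √ = 0.7985.
h = (146.5/2)·0.7985 = 58.49 m.

58.5 m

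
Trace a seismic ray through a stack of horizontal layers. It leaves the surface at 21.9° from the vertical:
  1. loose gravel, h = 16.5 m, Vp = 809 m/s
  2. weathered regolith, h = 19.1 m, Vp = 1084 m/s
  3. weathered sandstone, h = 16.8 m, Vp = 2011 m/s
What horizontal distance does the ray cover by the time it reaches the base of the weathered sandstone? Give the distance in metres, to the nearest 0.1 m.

Ray parameter p = sin 21.9° / 809 m/s = 4.6105e-04 s/m.
Layer 1: θ = 21.90°; offset = 16.5·tan 21.90° = 6.633 m.
Layer 2: sin θ = p·1084 = 0.4998 → θ = 29.99°; offset = 19.1·tan 29.99° = 11.021 m.
Layer 3: sin θ = p·2011 = 0.9272 → θ = 68.00°; offset = 16.8·tan 68.00° = 41.576 m.
Total horizontal offset = 59.230 m.

59.2 m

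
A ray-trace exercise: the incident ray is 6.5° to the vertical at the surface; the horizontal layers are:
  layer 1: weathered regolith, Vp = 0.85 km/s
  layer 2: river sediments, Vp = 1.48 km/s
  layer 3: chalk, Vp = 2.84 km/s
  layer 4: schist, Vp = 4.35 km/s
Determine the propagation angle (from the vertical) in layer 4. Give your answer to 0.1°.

Ray parameter p = sin 6.5° / 0.85 = 1.3318e-01 s/km.
sin θ_4 = p·V_4 = 1.3318e-01 × 4.35 = 0.5793.
θ_4 = 35.40° from the vertical.

35.4°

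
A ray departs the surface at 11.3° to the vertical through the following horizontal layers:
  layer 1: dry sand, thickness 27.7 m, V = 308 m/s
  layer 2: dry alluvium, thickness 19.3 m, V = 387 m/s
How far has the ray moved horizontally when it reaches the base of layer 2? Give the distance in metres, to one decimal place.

Ray parameter p = sin 11.3° / 308 m/s = 6.3619e-04 s/m.
Layer 1: θ = 11.30°; offset = 27.7·tan 11.30° = 5.535 m.
Layer 2: sin θ = p·387 = 0.2462 → θ = 14.25°; offset = 19.3·tan 14.25° = 4.903 m.
Total horizontal offset = 10.438 m.

10.4 m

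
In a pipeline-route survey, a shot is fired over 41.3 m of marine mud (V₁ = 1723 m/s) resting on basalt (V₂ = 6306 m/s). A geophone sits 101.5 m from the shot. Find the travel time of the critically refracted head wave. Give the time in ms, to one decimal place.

62.2 ms

t = x/V₂ + 2h·√(V₂²−V₁²)/(V₁V₂).
√(V₂²−V₁²) = √(6306²−1723²) = 6066.0 m/s; delay term = 2·41.3·6066.0/(1723·6306) = 0.04612 s.
t = 101.5/6306 + 0.04612 = 0.06221 s.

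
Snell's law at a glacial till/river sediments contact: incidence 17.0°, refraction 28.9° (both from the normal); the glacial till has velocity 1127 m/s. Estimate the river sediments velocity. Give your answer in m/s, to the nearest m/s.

1863 m/s

sin 17.0° = 0.2924; sin 28.9° = 0.4833.
V₂ = V₁·(sin θ₂/sin θ₁) = 1127·(0.4833/0.2924) = 1862.90 m/s.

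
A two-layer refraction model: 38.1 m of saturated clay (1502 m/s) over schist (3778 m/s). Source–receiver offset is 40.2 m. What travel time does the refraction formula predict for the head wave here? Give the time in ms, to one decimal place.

θ_c = arcsin(V₁/V₂) = arcsin(1502/3778) = 23.43°, cos θ_c = 0.9176.
Intercept time tᵢ = 2h cos θ_c / V₁ = 2·38.1·0.9176/1502 = 0.04655 s.
t = x/V₂ + tᵢ = 40.2/3778 + 0.04655 = 0.05719 s.

57.2 ms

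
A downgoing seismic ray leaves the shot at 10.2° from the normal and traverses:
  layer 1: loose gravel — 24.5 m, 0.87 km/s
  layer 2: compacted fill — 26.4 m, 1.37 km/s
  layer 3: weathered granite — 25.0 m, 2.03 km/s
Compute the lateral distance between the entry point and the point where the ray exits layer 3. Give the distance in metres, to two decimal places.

23.42 m

p = sin θ₁/V₁ = sin 10.2°/0.87 = 2.0355e-01 s/km is conserved through the stack.
Layer 1: θ = 10.20°; offset = 24.5·tan 10.20° = 4.4082 m.
Layer 2: sin θ = p·1.37 = 0.2789 → θ = 16.19°; offset = 26.4·tan 16.19° = 7.6659 m.
Layer 3: sin θ = p·2.03 = 0.4132 → θ = 24.41°; offset = 25.0·tan 24.41° = 11.3436 m.
Σ offsets = 23.4178 m.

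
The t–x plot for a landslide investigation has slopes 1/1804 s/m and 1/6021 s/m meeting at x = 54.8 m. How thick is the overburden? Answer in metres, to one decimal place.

x_cross = 2h·√((V₂+V₁)/(V₂−V₁)) → h = x_cross / (2·√((V₂+V₁)/(V₂−V₁))).
√((V₂+V₁)/(V₂−V₁)) = √((6021+1804)/(6021−1804)) = 1.3622.
h = 54.8 / (2·1.3622) = 20.11 m.

20.1 m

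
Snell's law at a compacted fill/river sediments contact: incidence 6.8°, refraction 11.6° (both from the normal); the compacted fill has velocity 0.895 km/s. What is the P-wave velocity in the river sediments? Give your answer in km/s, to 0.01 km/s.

1.52 km/s

sin 6.8° = 0.1184; sin 11.6° = 0.2011.
V₂ = V₁·(sin θ₂/sin θ₁) = 0.895·(0.2011/0.1184) = 1.52 km/s.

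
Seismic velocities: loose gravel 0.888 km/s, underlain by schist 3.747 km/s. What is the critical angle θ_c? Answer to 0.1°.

At critical incidence the refracted ray runs along the interface (θ₂ = 90°), so sin θ_c = V₁/V₂.
θ_c = arcsin(0.888/3.747) = arcsin 0.2370 = 13.71°.

13.7°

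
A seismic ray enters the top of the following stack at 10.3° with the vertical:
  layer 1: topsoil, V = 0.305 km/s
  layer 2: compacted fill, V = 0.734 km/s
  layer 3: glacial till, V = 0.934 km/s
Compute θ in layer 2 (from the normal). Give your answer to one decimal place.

25.5°

Ray parameter p = sin 10.3° / 0.305 = 5.8624e-01 s/km.
sin θ_2 = p·V_2 = 5.8624e-01 × 0.734 = 0.4303.
θ_2 = 25.49° from the vertical.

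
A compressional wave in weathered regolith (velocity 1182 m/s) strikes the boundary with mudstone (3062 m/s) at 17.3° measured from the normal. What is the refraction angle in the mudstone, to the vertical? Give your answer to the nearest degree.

50°

Snell's law: sin θ₂ = (V₂/V₁)·sin θ₁ = (3062/1182)·sin 17.3° = 0.7704.
θ₂ = sin⁻¹(0.7704) = 50.39° (from vertical).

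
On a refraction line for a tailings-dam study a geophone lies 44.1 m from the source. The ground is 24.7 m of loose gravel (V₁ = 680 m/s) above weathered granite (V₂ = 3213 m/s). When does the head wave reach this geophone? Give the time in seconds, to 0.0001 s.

0.0847 s

t = x/V₂ + 2h·√(V₂²−V₁²)/(V₁V₂).
√(V₂²−V₁²) = √(3213²−680²) = 3140.2 m/s; delay term = 2·24.7·3140.2/(680·3213) = 0.07100 s.
t = 44.1/3213 + 0.07100 = 0.08473 s.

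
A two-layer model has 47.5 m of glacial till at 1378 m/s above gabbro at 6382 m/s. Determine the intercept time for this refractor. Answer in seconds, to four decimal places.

0.0673 s

tᵢ = 2h·√(V₂²−V₁²)/(V₁V₂).
√(V₂²−V₁²) = √(6382²−1378²) = 6231.5 m/s.
tᵢ = 2·47.5·6231.5/(1378·6382) = 0.06731 s.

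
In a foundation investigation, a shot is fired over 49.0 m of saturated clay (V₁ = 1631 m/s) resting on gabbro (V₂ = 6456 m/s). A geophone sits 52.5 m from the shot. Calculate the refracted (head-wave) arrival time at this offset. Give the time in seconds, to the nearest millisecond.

0.066 s

t = x/V₂ + 2h·√(V₂²−V₁²)/(V₁V₂).
√(V₂²−V₁²) = √(6456²−1631²) = 6246.6 m/s; delay term = 2·49.0·6246.6/(1631·6456) = 0.05814 s.
t = 52.5/6456 + 0.05814 = 0.06627 s.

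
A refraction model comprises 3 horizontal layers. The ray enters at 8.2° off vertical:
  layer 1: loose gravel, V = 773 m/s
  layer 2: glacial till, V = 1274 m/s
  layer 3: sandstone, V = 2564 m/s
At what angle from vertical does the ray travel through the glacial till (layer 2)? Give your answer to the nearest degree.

14°

Ray parameter p = sin 8.2° / 773 = 1.8451e-04 s/m.
sin θ_2 = p·V_2 = 1.8451e-04 × 1274 = 0.2351.
θ_2 = 13.60° from the vertical.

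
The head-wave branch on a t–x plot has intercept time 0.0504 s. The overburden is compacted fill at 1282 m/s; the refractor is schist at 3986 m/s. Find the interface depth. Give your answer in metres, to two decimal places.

34.12 m

θ_c = arcsin(1282/3986) = 18.76°; cos θ_c = 0.9469.
tᵢ = 2h cos θ_c/V₁ ⇒ h = tᵢ·V₁/(2 cos θ_c) = 0.0504·1282/(2·0.9469) = 34.12 m.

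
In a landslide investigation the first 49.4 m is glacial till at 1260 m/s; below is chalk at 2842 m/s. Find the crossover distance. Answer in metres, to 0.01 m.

θ_c = arcsin(1260/2842) = 26.32°, so cos θ_c = 0.8963 and tᵢ = 2h cos θ_c/V₁ = 0.0703 s.
At crossover x/V₁ = x/V₂ + tᵢ ⇒ x = tᵢ/(1/V₁ − 1/V₂) = 0.07029/(7.9365e-04 − 3.5186e-04) = 159.09 m.

159.09 m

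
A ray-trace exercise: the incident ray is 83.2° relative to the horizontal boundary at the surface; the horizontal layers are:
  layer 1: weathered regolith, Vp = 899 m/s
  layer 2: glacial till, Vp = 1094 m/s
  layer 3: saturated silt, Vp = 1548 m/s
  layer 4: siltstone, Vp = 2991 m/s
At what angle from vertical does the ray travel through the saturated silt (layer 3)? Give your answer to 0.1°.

From the normal: θ₁ = 90° − 83.2° = 6.8°.
Ray parameter p = sin 6.8° / 899 = 1.3171e-04 s/m.
sin θ_3 = p·V_3 = 1.3171e-04 × 1548 = 0.2039.
θ_3 = arcsin 0.2039 = 11.76°.

11.8°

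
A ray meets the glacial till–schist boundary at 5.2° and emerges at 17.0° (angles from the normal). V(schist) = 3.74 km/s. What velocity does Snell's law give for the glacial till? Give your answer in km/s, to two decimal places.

Snell's law: sin 5.2°/V₁ = sin 17.0°/V₂.
V₁ = V₂·sin 5.2°/sin 17.0° = 3.74 × 0.3100 = 1.16 km/s.

1.16 km/s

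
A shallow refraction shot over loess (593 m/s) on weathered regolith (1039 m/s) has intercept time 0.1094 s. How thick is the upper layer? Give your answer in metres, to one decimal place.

h = tᵢ·V₁·V₂ / (2·√(V₂²−V₁²)).
√(V₂²−V₁²) = √(1039² − 593²) = 853.2 m/s.
h = 0.1094 s × 593 × 1039 / (2 × 853.2) = 39.50 m.

39.5 m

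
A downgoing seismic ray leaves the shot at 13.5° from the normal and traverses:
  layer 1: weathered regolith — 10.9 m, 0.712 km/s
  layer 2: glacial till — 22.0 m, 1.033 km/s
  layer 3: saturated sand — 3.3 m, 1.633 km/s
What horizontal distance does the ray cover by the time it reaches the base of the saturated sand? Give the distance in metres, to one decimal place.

12.6 m

Apply Snell's law at each interface; in layer i the horizontal offset is hᵢ·tan θᵢ.
Layer 1: θ = 13.50°; offset = 10.9·tan 13.50° = 2.617 m.
Layer 2: sin θ = 1.033·sin 13.5°/0.712 = 0.3387, θ = 19.80°; offset = 22.0·tan 19.80° = 7.919 m.
Layer 3: sin θ = 1.633·sin 13.5°/0.712 = 0.5354, θ = 32.37°; offset = 3.3·tan 32.37° = 2.092 m.
Summing the layer offsets gives 12.628 m.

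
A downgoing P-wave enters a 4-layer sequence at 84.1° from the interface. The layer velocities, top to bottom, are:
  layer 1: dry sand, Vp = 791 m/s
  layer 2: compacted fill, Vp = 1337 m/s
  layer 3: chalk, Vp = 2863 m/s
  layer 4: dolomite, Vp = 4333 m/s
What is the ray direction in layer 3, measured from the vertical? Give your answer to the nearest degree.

22°

From the normal: θ₁ = 90° − 84.1° = 5.9°.
Snell's law across each interface conserves sin θ / V, so sin θ_3 = V_3·sin θ₁/V₁.
sin θ_3 = 2863 × sin 5.9° / 791 = 0.3721.
θ_3 = arcsin 0.3721 = 21.84°.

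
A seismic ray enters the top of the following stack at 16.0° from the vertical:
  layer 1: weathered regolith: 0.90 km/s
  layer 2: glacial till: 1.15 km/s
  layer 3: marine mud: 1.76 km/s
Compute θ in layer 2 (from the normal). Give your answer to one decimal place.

20.6°

Snell's law across each interface conserves sin θ / V, so sin θ_2 = V_2·sin θ₁/V₁.
sin θ_2 = 1.15 × sin 16.0° / 0.90 = 0.3522.
θ_2 = 20.62° from the vertical.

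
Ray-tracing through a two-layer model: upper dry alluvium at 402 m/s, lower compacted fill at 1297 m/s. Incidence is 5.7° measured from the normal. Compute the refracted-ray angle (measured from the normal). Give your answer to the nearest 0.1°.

18.7°

sin θ₁/V₁ = sin θ₂/V₂ ⇒ sin θ₂ = 1297·sin 5.7°/402 = 1297·0.0993/402 = 0.3204.
θ₂ = sin⁻¹(0.3204) = 18.69° (from vertical).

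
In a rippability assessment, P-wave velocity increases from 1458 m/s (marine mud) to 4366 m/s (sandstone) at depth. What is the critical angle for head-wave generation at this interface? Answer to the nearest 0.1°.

At critical incidence the refracted ray runs along the interface (θ₂ = 90°), so sin θ_c = V₁/V₂.
θ_c = arcsin(1458/4366) = arcsin 0.3339 = 19.51°.

19.5°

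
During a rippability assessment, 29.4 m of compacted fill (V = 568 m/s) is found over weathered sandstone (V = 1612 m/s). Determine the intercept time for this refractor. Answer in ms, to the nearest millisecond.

97 ms

tᵢ = 2h·√(V₂²−V₁²)/(V₁V₂).
√(V₂²−V₁²) = √(1612²−568²) = 1508.6 m/s.
tᵢ = 2·29.4·1508.6/(568·1612) = 0.09688 s.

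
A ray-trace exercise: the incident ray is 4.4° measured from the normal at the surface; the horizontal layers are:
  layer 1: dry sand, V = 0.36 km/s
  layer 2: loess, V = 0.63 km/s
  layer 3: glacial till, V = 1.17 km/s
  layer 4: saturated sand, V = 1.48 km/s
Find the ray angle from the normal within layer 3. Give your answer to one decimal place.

Ray parameter p = sin 4.4° / 0.36 = 2.1311e-01 s/km.
sin θ_3 = p·V_3 = 2.1311e-01 × 1.17 = 0.2493.
θ_3 = 14.44° from the vertical.

14.4°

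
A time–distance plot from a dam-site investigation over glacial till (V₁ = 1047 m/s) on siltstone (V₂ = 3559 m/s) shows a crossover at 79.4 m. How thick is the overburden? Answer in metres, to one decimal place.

h = (x_cross/2)·√((V₂−V₁)/(V₂+V₁)).
(V₂−V₁)/(V₂+V₁) = (3559−1047)/(3559+1047) = 0.5454; √ = 0.7385.
h = (79.4/2)·0.7385 = 29.32 m.

29.3 m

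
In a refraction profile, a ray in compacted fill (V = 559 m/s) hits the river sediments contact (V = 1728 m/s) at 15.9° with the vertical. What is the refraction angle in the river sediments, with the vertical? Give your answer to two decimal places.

57.87°

sin θ₁/V₁ = sin θ₂/V₂ ⇒ sin θ₂ = 1728·sin 15.9°/559 = 1728·0.2740/559 = 0.8469.
θ₂ = sin⁻¹(0.8469) = 57.87° (from vertical).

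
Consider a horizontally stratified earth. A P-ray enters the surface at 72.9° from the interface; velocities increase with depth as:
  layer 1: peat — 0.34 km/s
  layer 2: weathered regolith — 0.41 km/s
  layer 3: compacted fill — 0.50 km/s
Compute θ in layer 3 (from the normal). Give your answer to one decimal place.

From the normal: θ₁ = 90° − 72.9° = 17.1°.
Snell's law across each interface conserves sin θ / V, so sin θ_3 = V_3·sin θ₁/V₁.
sin θ_3 = 0.50 × sin 17.1° / 0.34 = 0.4324.
θ_3 = 25.62° from the vertical.

25.6°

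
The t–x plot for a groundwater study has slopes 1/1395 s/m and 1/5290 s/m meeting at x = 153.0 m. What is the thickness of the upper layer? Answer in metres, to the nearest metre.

58 m

x_cross = 2h·√((V₂+V₁)/(V₂−V₁)) → h = x_cross / (2·√((V₂+V₁)/(V₂−V₁))).
√((V₂+V₁)/(V₂−V₁)) = √((5290+1395)/(5290−1395)) = 1.3101.
h = 153.0 / (2·1.3101) = 58.39 m.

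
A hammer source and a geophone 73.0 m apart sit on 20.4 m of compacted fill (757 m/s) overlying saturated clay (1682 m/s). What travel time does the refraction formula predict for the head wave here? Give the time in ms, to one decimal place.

t = x/V₂ + 2h·√(V₂²−V₁²)/(V₁V₂).
√(V₂²−V₁²) = √(1682²−757²) = 1502.0 m/s; delay term = 2·20.4·1502.0/(757·1682) = 0.04813 s.
t = 73.0/1682 + 0.04813 = 0.09153 s.

91.5 ms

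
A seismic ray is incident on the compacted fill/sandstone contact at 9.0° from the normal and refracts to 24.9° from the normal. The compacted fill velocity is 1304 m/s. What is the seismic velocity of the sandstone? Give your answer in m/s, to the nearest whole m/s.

3510 m/s

sin 9.0° = 0.1564; sin 24.9° = 0.4210.
V₂ = V₁·(sin θ₂/sin θ₁) = 1304·(0.4210/0.1564) = 3509.65 m/s.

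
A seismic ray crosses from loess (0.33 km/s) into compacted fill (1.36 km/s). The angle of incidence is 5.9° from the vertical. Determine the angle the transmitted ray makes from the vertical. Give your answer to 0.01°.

25.06°

sin θ₁/V₁ = sin θ₂/V₂ ⇒ sin θ₂ = 1.36·sin 5.9°/0.33 = 1.36·0.1028/0.33 = 0.4236.
θ₂ = arcsin 0.4236 = 25.06° from the normal.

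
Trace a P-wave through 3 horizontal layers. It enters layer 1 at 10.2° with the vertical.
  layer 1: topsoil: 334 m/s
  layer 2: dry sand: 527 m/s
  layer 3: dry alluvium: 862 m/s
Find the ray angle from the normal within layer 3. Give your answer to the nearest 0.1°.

Snell's law across each interface conserves sin θ / V, so sin θ_3 = V_3·sin θ₁/V₁.
sin θ_3 = 862 × sin 10.2° / 334 = 0.4570.
θ_3 = arcsin 0.4570 = 27.20°.

27.2°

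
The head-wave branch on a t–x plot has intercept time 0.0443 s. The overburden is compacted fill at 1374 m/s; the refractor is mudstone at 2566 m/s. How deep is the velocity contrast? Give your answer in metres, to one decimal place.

36.0 m

h = tᵢ·V₁·V₂ / (2·√(V₂²−V₁²)).
√(V₂²−V₁²) = √(2566² − 1374²) = 2167.1 m/s.
h = 0.0443 s × 1374 × 2566 / (2 × 2167.1) = 36.04 m.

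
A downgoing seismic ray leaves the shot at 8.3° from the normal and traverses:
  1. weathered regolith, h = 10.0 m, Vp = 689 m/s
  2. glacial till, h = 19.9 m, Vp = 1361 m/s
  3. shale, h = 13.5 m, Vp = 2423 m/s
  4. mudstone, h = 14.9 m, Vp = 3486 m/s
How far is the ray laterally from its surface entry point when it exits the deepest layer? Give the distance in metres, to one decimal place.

Apply Snell's law at each interface; in layer i the horizontal offset is hᵢ·tan θᵢ.
Layer 1: θ = 8.30°; offset = 10.0·tan 8.30° = 1.459 m.
Layer 2: sin θ = 1361·sin 8.3°/689 = 0.2852, θ = 16.57°; offset = 19.9·tan 16.57° = 5.920 m.
Layer 3: sin θ = 2423·sin 8.3°/689 = 0.5077, θ = 30.51°; offset = 13.5·tan 30.51° = 7.955 m.
Layer 4: sin θ = 3486·sin 8.3°/689 = 0.7304, θ = 46.92°; offset = 14.9·tan 46.92° = 15.932 m.
Σ offsets = 31.266 m.

31.3 m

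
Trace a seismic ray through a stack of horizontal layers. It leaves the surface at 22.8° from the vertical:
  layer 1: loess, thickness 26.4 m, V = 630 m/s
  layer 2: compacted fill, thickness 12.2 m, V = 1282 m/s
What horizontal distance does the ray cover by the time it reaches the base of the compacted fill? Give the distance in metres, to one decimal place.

Apply Snell's law at each interface; in layer i the horizontal offset is hᵢ·tan θᵢ.
Layer 1: θ = 22.80°; offset = 26.4·tan 22.80° = 11.098 m.
Layer 2: sin θ = 1282·sin 22.8°/630 = 0.7886, θ = 52.05°; offset = 12.2·tan 52.05° = 15.644 m.
Summing the layer offsets gives 26.742 m.

26.7 m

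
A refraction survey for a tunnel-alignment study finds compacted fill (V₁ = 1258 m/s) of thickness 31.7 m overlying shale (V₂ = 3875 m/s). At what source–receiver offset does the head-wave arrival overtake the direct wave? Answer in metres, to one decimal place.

88.8 m

x_cross = 2h·√((V₂+V₁)/(V₂−V₁)).
(V₂+V₁)/(V₂−V₁) = (3875+1258)/(3875−1258) = 1.9614; √ = 1.4005.
x_cross = 2·31.7·1.4005 = 88.79 m.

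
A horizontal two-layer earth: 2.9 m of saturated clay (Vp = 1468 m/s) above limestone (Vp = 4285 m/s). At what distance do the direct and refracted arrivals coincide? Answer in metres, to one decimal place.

8.3 m

x_cross = 2h·√((V₂+V₁)/(V₂−V₁)).
(V₂+V₁)/(V₂−V₁) = (4285+1468)/(4285−1468) = 2.0422; √ = 1.4291.
x_cross = 2·2.9·1.4291 = 8.29 m.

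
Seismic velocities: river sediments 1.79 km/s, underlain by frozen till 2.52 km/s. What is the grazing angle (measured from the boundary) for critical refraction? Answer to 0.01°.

At critical incidence the refracted ray runs along the interface (θ₂ = 90°), so sin θ_c = V₁/V₂.
θ_c = arcsin(1.79/2.52) = arcsin 0.7103 = 45.26°.
Measured from the interface: 90° − 45.26° = 44.74°.

44.74°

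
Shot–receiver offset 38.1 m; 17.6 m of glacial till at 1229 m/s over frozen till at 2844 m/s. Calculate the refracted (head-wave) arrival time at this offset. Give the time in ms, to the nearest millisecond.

θ_c = arcsin(V₁/V₂) = arcsin(1229/2844) = 25.60°, cos θ_c = 0.9018.
Intercept time tᵢ = 2h cos θ_c / V₁ = 2·17.6·0.9018/1229 = 0.02583 s.
t = x/V₂ + tᵢ = 38.1/2844 + 0.02583 = 0.03923 s.

39 ms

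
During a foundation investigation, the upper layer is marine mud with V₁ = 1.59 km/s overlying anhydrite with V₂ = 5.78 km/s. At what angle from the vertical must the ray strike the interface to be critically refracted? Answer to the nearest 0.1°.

16.0°

Critical incidence: sin θ_c = V₁/V₂ = 1.59/5.78 = 0.2751.
θ_c = arcsin 0.2751 = 15.97°.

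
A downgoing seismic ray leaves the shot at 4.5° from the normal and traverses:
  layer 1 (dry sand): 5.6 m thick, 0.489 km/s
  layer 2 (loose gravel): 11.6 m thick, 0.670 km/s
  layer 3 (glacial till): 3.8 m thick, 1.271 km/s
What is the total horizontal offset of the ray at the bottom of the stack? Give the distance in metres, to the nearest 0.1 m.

2.5 m

p = sin θ₁/V₁ = sin 4.5°/0.489 = 1.6045e-01 s/km is conserved through the stack.
Layer 1: θ = 4.50°; offset = 5.6·tan 4.50° = 0.441 m.
Layer 2: sin θ = p·0.670 = 0.1075 → θ = 6.17°; offset = 11.6·tan 6.17° = 1.254 m.
Layer 3: sin θ = p·1.271 = 0.2039 → θ = 11.77°; offset = 3.8·tan 11.77° = 0.792 m.
Summing the layer offsets gives 2.487 m.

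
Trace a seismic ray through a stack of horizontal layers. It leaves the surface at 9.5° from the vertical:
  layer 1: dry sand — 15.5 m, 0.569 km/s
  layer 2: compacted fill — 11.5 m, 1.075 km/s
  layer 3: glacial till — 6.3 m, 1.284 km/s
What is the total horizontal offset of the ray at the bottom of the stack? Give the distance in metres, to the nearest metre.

9 m

Apply Snell's law at each interface; in layer i the horizontal offset is hᵢ·tan θᵢ.
Layer 1: θ = 9.50°; offset = 15.5·tan 9.50° = 2.594 m.
Layer 2: sin θ = 1.075·sin 9.5°/0.569 = 0.3118, θ = 18.17°; offset = 11.5·tan 18.17° = 3.774 m.
Layer 3: sin θ = 1.284·sin 9.5°/0.569 = 0.3724, θ = 21.87°; offset = 6.3·tan 21.87° = 2.528 m.
Σ offsets = 8.896 m.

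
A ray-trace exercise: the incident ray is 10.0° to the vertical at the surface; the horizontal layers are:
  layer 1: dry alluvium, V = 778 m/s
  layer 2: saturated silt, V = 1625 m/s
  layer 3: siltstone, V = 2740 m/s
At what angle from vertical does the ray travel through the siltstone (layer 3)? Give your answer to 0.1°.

37.7°

Ray parameter p = sin 10.0° / 778 = 2.2320e-04 s/m.
sin θ_3 = p·V_3 = 2.2320e-04 × 2740 = 0.6116.
θ_3 = arcsin 0.6116 = 37.70°.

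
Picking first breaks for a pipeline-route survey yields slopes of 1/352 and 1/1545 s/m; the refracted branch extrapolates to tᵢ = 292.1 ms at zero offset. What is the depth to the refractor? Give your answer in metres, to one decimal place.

52.8 m

h = tᵢ·V₁·V₂ / (2·√(V₂²−V₁²)).
√(V₂²−V₁²) = √(1545² − 352²) = 1504.4 m/s.
h = 0.2921 s × 352 × 1545 / (2 × 1504.4) = 52.80 m.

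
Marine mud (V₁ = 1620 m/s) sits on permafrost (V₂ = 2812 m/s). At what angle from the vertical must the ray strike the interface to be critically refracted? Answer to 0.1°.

At critical incidence the refracted ray runs along the interface (θ₂ = 90°), so sin θ_c = V₁/V₂.
θ_c = arcsin(1620/2812) = arcsin 0.5761 = 35.18°.

35.2°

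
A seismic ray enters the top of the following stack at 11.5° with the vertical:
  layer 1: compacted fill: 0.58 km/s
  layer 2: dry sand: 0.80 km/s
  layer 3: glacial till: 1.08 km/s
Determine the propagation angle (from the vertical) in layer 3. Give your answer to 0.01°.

Ray parameter p = sin 11.5° / 0.58 = 3.4374e-01 s/km.
sin θ_3 = p·V_3 = 3.4374e-01 × 1.08 = 0.3712.
θ_3 = 21.79° from the vertical.

21.79°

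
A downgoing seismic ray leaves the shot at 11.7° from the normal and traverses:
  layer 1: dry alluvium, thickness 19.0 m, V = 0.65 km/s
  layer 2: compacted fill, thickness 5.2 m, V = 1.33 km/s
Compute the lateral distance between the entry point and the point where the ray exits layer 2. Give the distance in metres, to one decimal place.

6.3 m

Apply Snell's law at each interface; in layer i the horizontal offset is hᵢ·tan θᵢ.
Layer 1: θ = 11.70°; offset = 19.0·tan 11.70° = 3.935 m.
Layer 2: sin θ = 1.33·sin 11.7°/0.65 = 0.4149, θ = 24.52°; offset = 5.2·tan 24.52° = 2.371 m.
Σ offsets = 6.306 m.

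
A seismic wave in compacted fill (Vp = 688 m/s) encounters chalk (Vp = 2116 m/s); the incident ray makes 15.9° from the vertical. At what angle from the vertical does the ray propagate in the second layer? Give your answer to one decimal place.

57.4°

Snell's law: sin θ₂ = (V₂/V₁)·sin θ₁ = (2116/688)·sin 15.9° = 0.8426.
θ₂ = sin⁻¹(0.8426) = 57.41° (from vertical).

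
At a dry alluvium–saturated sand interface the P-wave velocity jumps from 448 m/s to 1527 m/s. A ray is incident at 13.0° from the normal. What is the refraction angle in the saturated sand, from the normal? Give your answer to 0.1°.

sin θ₁/V₁ = sin θ₂/V₂ ⇒ sin θ₂ = 1527·sin 13.0°/448 = 1527·0.2250/448 = 0.7667.
θ₂ = sin⁻¹(0.7667) = 50.06° (from vertical).

50.1°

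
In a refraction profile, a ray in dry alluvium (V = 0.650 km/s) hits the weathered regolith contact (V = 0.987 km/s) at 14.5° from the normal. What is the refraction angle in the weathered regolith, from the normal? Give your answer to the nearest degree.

Snell's law: sin θ₂ = (V₂/V₁)·sin θ₁ = (0.987/0.650)·sin 14.5° = 0.3802.
θ₂ = sin⁻¹(0.3802) = 22.35° (from vertical).

22°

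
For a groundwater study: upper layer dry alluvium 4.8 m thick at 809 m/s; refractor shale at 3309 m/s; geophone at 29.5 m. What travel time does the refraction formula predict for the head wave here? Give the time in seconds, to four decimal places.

t = x/V₂ + 2h·√(V₂²−V₁²)/(V₁V₂).
√(V₂²−V₁²) = √(3309²−809²) = 3208.6 m/s; delay term = 2·4.8·3208.6/(809·3309) = 0.01151 s.
t = 29.5/3309 + 0.01151 = 0.02042 s.

0.0204 s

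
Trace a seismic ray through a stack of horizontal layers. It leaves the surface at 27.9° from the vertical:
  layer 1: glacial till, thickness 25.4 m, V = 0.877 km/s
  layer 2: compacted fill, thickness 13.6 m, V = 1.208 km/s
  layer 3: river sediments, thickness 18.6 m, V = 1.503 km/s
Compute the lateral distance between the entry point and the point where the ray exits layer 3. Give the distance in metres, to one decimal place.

49.9 m

Ray parameter p = sin 27.9° / 0.877 km/s = 5.3356e-01 s/km.
Layer 1: θ = 27.90°; offset = 25.4·tan 27.90° = 13.449 m.
Layer 2: sin θ = p·1.208 = 0.6445 → θ = 40.13°; offset = 13.6·tan 40.13° = 11.465 m.
Layer 3: sin θ = p·1.503 = 0.8019 → θ = 53.32°; offset = 18.6·tan 53.32° = 24.968 m.
Σ offsets = 49.881 m.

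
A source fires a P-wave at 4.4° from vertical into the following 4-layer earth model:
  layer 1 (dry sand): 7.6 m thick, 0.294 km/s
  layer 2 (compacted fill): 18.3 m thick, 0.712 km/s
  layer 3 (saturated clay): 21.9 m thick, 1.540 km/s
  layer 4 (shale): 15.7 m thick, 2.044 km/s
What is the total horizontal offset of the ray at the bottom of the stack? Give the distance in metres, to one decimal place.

23.6 m

Ray parameter p = sin 4.4° / 0.294 km/s = 2.6095e-01 s/km.
Layer 1: θ = 4.40°; offset = 7.6·tan 4.40° = 0.585 m.
Layer 2: sin θ = p·0.712 = 0.1858 → θ = 10.71°; offset = 18.3·tan 10.71° = 3.460 m.
Layer 3: sin θ = p·1.540 = 0.4019 → θ = 23.69°; offset = 21.9·tan 23.69° = 9.611 m.
Layer 4: sin θ = p·2.044 = 0.5334 → θ = 32.23°; offset = 15.7·tan 32.23° = 9.900 m.
Σ offsets = 23.556 m.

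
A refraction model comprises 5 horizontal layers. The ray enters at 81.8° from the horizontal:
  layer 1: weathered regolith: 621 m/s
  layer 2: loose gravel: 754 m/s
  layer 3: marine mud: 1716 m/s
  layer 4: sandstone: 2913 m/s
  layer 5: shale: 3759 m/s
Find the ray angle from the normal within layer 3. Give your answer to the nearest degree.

23°

From the normal: θ₁ = 90° − 81.8° = 8.2°.
Snell's law across each interface conserves sin θ / V, so sin θ_3 = V_3·sin θ₁/V₁.
sin θ_3 = 1716 × sin 8.2° / 621 = 0.3941.
θ_3 = 23.21° from the vertical.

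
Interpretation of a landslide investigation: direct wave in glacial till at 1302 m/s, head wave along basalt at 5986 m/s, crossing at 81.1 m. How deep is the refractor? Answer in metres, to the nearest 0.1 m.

x_cross = 2h·√((V₂+V₁)/(V₂−V₁)) → h = x_cross / (2·√((V₂+V₁)/(V₂−V₁))).
√((V₂+V₁)/(V₂−V₁)) = √((5986+1302)/(5986−1302)) = 1.2474.
h = 81.1 / (2·1.2474) = 32.51 m.

32.5 m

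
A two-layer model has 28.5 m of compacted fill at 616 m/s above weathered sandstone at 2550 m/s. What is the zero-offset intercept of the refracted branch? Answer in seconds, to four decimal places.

0.0898 s

θ_c = arcsin(V₁/V₂) = arcsin(616/2550) = 13.98°; cos θ_c = 0.9704.
tᵢ = 2h·cos θ_c / V₁ = 2·28.5·0.9704 / 616 = 0.08979 s.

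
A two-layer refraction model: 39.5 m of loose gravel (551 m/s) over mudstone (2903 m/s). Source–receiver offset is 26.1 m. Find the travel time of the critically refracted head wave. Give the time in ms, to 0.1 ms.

θ_c = arcsin(V₁/V₂) = arcsin(551/2903) = 10.94°, cos θ_c = 0.9818.
Intercept time tᵢ = 2h cos θ_c / V₁ = 2·39.5·0.9818/551 = 0.14077 s.
t = x/V₂ + tᵢ = 26.1/2903 + 0.14077 = 0.14976 s.

149.8 ms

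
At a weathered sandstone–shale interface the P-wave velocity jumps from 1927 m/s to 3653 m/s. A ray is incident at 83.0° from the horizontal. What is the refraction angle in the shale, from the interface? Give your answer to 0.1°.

Angle from the normal: 90° − 83.0° = 7.0°.
Snell's law: sin θ₂ = (V₂/V₁)·sin θ₁ = (3653/1927)·sin 7.0° = 0.2310.
θ₂ = sin⁻¹(0.2310) = 13.36° (from vertical).
From the interface: 90° − 13.36° = 76.64°.

76.6°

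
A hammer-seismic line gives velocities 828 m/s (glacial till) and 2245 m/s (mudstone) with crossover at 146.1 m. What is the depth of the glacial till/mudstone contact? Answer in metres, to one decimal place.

h = (x_cross/2)·√((V₂−V₁)/(V₂+V₁)).
(V₂−V₁)/(V₂+V₁) = (2245−828)/(2245+828) = 0.4611; √ = 0.6791.
h = (146.1/2)·0.6791 = 49.60 m.

49.6 m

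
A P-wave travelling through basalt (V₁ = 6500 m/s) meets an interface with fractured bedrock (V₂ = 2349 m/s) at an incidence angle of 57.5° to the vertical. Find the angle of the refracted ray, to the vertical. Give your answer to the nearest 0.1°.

17.7°

sin θ₁/V₁ = sin θ₂/V₂ ⇒ sin θ₂ = 2349·sin 57.5°/6500 = 2349·0.8434/6500 = 0.3048.
θ₂ = sin⁻¹(0.3048) = 17.75° (from vertical).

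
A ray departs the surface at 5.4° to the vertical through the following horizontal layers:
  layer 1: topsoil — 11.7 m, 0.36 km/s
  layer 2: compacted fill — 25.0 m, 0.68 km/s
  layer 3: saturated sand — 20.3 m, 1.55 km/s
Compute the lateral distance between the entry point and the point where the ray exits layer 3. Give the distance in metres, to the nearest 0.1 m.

Apply Snell's law at each interface; in layer i the horizontal offset is hᵢ·tan θᵢ.
Layer 1: θ = 5.40°; offset = 11.7·tan 5.40° = 1.106 m.
Layer 2: sin θ = 0.68·sin 5.4°/0.36 = 0.1778, θ = 10.24°; offset = 25.0·tan 10.24° = 4.516 m.
Layer 3: sin θ = 1.55·sin 5.4°/0.36 = 0.4052, θ = 23.90°; offset = 20.3·tan 23.90° = 8.997 m.
Σ offsets = 14.619 m.

14.6 m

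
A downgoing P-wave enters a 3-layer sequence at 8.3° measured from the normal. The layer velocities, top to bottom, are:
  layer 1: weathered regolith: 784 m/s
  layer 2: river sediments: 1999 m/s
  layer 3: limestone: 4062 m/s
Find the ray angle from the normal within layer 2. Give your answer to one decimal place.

Snell's law across each interface conserves sin θ / V, so sin θ_2 = V_2·sin θ₁/V₁.
sin θ_2 = 1999 × sin 8.3° / 784 = 0.3681.
θ_2 = arcsin 0.3681 = 21.60°.

21.6°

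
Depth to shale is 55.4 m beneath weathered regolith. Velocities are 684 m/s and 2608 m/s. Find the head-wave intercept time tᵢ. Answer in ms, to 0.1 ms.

tᵢ = 2h·√(V₂²−V₁²)/(V₁V₂).
√(V₂²−V₁²) = √(2608²−684²) = 2516.7 m/s.
tᵢ = 2·55.4·2516.7/(684·2608) = 0.15632 s.

156.3 ms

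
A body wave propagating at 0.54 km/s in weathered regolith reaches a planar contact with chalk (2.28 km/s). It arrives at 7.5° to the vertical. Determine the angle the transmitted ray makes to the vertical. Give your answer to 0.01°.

33.44°

Snell's law: sin θ₂ = (V₂/V₁)·sin θ₁ = (2.28/0.54)·sin 7.5° = 0.5511.
θ₂ = sin⁻¹(0.5511) = 33.44° (from vertical).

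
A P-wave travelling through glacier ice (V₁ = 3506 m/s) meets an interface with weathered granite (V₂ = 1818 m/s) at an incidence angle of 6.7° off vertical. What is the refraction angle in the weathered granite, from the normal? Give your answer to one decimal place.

3.5°

Snell's law: sin θ₂ = (V₂/V₁)·sin θ₁ = (1818/3506)·sin 6.7° = 0.0605.
θ₂ = sin⁻¹(0.0605) = 3.47° (from vertical).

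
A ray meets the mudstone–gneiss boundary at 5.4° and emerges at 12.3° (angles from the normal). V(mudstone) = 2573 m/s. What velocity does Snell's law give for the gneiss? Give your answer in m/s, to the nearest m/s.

5824 m/s

Snell's law: sin 5.4°/V₁ = sin 12.3°/V₂.
V₂ = V₁·sin 12.3°/sin 5.4° = 2573 × 2.2637 = 5824.43 m/s.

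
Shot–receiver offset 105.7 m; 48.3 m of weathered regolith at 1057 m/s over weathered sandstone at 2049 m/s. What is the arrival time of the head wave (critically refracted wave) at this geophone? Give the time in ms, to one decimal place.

t = x/V₂ + 2h·√(V₂²−V₁²)/(V₁V₂).
√(V₂²−V₁²) = √(2049²−1057²) = 1755.3 m/s; delay term = 2·48.3·1755.3/(1057·2049) = 0.07829 s.
t = 105.7/2049 + 0.07829 = 0.12988 s.

129.9 ms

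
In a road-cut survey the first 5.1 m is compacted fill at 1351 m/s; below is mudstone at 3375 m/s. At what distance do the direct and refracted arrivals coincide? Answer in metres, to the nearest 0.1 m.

θ_c = arcsin(1351/3375) = 23.60°, so cos θ_c = 0.9164 and tᵢ = 2h cos θ_c/V₁ = 0.0069 s.
At crossover x/V₁ = x/V₂ + tᵢ ⇒ x = tᵢ/(1/V₁ − 1/V₂) = 0.00692/(7.4019e-04 − 2.9630e-04) = 15.59 m.

15.6 m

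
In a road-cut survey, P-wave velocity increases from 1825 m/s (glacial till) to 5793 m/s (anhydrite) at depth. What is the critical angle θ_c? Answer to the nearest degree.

18°

At critical incidence the refracted ray runs along the interface (θ₂ = 90°), so sin θ_c = V₁/V₂.
θ_c = arcsin(1825/5793) = arcsin 0.3150 = 18.36°.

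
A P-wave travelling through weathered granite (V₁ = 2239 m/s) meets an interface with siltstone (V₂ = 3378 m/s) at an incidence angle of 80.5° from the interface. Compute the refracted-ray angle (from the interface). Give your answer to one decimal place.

75.6°

Convert to the normal: θ₁ = 90° − 80.5° = 9.5°.
Snell's law: sin θ₂ = (V₂/V₁)·sin θ₁ = (3378/2239)·sin 9.5° = 0.2490.
θ₂ = arcsin 0.2490 = 14.42° from the normal.
From the interface: 90° − 14.42° = 75.58°.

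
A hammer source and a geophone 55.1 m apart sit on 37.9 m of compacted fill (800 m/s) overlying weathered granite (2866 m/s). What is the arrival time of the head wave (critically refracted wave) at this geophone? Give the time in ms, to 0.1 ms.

θ_c = arcsin(V₁/V₂) = arcsin(800/2866) = 16.21°, cos θ_c = 0.9603.
Intercept time tᵢ = 2h cos θ_c / V₁ = 2·37.9·0.9603/800 = 0.09098 s.
t = x/V₂ + tᵢ = 55.1/2866 + 0.09098 = 0.11021 s.

110.2 ms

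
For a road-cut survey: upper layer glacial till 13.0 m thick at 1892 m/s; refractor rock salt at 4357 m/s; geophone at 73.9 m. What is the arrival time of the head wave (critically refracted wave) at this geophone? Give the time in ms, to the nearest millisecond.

θ_c = arcsin(V₁/V₂) = arcsin(1892/4357) = 25.74°, cos θ_c = 0.9008.
Intercept time tᵢ = 2h cos θ_c / V₁ = 2·13.0·0.9008/1892 = 0.01238 s.
t = x/V₂ + tᵢ = 73.9/4357 + 0.01238 = 0.02934 s.

29 ms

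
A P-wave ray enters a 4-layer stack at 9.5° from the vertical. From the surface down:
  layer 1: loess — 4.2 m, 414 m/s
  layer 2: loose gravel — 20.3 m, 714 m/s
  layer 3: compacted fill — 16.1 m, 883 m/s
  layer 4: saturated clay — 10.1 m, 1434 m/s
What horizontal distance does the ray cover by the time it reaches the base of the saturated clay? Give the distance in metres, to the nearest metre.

p = sin θ₁/V₁ = sin 9.5°/414 = 3.9867e-04 s/m is conserved through the stack.
Layer 1: θ = 9.50°; offset = 4.2·tan 9.50° = 0.703 m.
Layer 2: sin θ = p·714 = 0.2846 → θ = 16.54°; offset = 20.3·tan 16.54° = 6.028 m.
Layer 3: sin θ = p·883 = 0.3520 → θ = 20.61°; offset = 16.1·tan 20.61° = 6.055 m.
Layer 4: sin θ = p·1434 = 0.5717 → θ = 34.87°; offset = 10.1·tan 34.87° = 7.037 m.
Total horizontal offset = 19.823 m.

20 m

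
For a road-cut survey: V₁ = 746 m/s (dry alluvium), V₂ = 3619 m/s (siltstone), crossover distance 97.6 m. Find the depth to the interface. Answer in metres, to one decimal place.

x_cross = 2h·√((V₂+V₁)/(V₂−V₁)) → h = x_cross / (2·√((V₂+V₁)/(V₂−V₁))).
√((V₂+V₁)/(V₂−V₁)) = √((3619+746)/(3619−746)) = 1.2326.
h = 97.6 / (2·1.2326) = 39.59 m.

39.6 m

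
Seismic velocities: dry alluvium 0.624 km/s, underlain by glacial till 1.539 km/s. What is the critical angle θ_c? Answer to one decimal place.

23.9°

Critical incidence: sin θ_c = V₁/V₂ = 0.624/1.539 = 0.4055.
θ_c = arcsin 0.4055 = 23.92°.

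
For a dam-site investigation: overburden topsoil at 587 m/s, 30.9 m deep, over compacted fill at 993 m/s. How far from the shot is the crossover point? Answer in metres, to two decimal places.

x_cross = 2h·√((V₂+V₁)/(V₂−V₁)).
(V₂+V₁)/(V₂−V₁) = (993+587)/(993−587) = 3.8916; √ = 1.9727.
x_cross = 2·30.9·1.9727 = 121.91 m.

121.91 m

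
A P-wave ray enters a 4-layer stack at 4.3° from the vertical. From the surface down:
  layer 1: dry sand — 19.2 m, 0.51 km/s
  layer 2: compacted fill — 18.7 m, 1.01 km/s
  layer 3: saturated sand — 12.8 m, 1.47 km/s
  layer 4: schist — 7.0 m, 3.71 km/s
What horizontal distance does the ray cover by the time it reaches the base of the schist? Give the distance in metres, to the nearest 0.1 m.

11.6 m

Apply Snell's law at each interface; in layer i the horizontal offset is hᵢ·tan θᵢ.
Layer 1: θ = 4.30°; offset = 19.2·tan 4.30° = 1.444 m.
Layer 2: sin θ = 1.01·sin 4.3°/0.51 = 0.1485, θ = 8.54°; offset = 18.7·tan 8.54° = 2.808 m.
Layer 3: sin θ = 1.47·sin 4.3°/0.51 = 0.2161, θ = 12.48°; offset = 12.8·tan 12.48° = 2.833 m.
Layer 4: sin θ = 3.71·sin 4.3°/0.51 = 0.5454, θ = 33.05°; offset = 7.0·tan 33.05° = 4.555 m.
Total horizontal offset = 11.640 m.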